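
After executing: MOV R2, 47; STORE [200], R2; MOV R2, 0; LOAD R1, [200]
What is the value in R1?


Register and memory trace:
  MOV R2, 47  → R2 = 47
  STORE [200], R2  → mem[200] = 47
  MOV R2, 0  → R2 = 0
  LOAD R1, [200]  → R1 = mem[200] = 47
Final: R1 = 47

47


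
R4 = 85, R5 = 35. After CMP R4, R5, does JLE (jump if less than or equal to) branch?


Trace:
  R4 = 85, R5 = 35
  CMP R4, R5  → compares 85 vs 35
  JLE checks: is 85 less than or equal to 35?
  85 > 35, so condition is false
Branch taken: No

No


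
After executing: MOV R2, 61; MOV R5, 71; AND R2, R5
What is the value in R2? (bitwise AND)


Register state trace:
  MOV R2, 61  → R2 = 61 (0b00111101)
  MOV R5, 71  → R5 = 71 (0b01000111)
  AND R2, R5  → R2 = 61 AND 71 = 5 (0b00000101)
Final: R2 = 5

5


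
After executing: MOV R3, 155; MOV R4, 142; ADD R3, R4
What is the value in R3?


Register state trace:
  MOV R3, 155  → R3 = 155
  MOV R4, 142  → R4 = 142
  ADD R3, R4  → R3 = 155 + 142 = 297
Final: R3 = 297

297


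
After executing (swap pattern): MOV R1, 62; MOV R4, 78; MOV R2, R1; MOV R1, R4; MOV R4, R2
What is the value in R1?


Register state trace (swap pattern):
  MOV R1, 62  → R1 = 62
  MOV R4, 78  → R4 = 78
  MOV R2, R1  → R2 = 62  (save R1)
  MOV R1, R4  → R1 = 78  (R1 gets R4's value)
  MOV R4, R2  → R4 = 62  (R4 gets saved value)
Final: R1 = 78

78


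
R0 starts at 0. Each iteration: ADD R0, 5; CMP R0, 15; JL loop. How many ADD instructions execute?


Loop trace (R0 starts at 0, target 15, step 5):
  ADD #1: R0 = 0 + 5 = 5  → 5 < 15, loop
  ADD #2: R0 = 5 + 5 = 10  → 10 < 15, loop
  ADD #3: R0 = 10 + 5 = 15  → 15 >= 15, exit
Total ADD instructions: 3

3


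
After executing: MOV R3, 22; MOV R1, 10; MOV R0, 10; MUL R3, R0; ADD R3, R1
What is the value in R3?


Register state trace:
  MOV R3, 22  → R3 = 22
  MOV R1, 10  → R1 = 10
  MOV R0, 10  → R0 = 10
  MUL R3, R0  → R3 = 22 * 10 = 220
  ADD R3, R1  → R3 = 220 + 10 = 230
Final: R3 = 230

230


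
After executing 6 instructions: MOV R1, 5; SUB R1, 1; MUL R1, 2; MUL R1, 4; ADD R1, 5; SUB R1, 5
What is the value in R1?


Register state trace:
  MOV R1, 5  → R1 = 5
  SUB R1, 1  → R1 = 5 - 1 = 4
  MUL R1, 2  → R1 = 4 * 2 = 8
  MUL R1, 4  → R1 = 8 * 4 = 32
  ADD R1, 5  → R1 = 32 + 5 = 37
  SUB R1, 5  → R1 = 37 - 5 = 32
Final: R1 = 32

32


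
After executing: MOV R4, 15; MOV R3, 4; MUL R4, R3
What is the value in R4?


Register state trace:
  MOV R4, 15  → R4 = 15
  MOV R3, 4  → R3 = 4
  MUL R4, R3  → R4 = 15 * 4 = 60
Final: R4 = 60

60


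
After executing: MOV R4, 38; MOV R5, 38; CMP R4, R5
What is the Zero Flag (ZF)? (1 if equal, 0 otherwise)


Register state trace:
  MOV R4, 38  → R4 = 38
  MOV R5, 38  → R5 = 38
  CMP R4, R5  → computes 38 - 38 = 0
  Result is zero, so values are equal
ZF = 1

1


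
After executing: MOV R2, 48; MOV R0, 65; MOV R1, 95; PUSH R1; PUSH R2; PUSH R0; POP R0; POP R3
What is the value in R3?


Stack trace (top is rightmost):
  MOV R2, 48  → R2 = 48
  MOV R0, 65  → R0 = 65
  MOV R1, 95  → R1 = 95
  PUSH R1  → stack: [95]
  PUSH R2  → stack: [95, 48]
  PUSH R0  → stack: [95, 48, 65]
  POP R0  → R0 = 65, stack: [95, 48]
  POP R3  → R3 = 48, stack: [95]
Final: R3 = 48

48


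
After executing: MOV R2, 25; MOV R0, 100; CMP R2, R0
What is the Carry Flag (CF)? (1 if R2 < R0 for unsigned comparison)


Register state trace:
  MOV R2, 25  → R2 = 25
  MOV R0, 100  → R0 = 100
  CMP R2, R0  → unsigned 25 - 100: borrow occurs
  25 < 100, so CF = 1
CF = 1

1


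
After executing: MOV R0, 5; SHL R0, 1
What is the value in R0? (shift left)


Register state trace:
  MOV R0, 5  → R0 = 5
  SHL R0, 1  → R0 = 5 << 1 = 5 * 2^1 = 10
Final: R0 = 10

10


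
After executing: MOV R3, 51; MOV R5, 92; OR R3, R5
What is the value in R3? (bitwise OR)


Register state trace:
  MOV R3, 51  → R3 = 51 (0b00110011)
  MOV R5, 92  → R5 = 92 (0b01011100)
  OR R3, R5   → R3 = 51 OR 92 = 127 (0b01111111)
Final: R3 = 127

127


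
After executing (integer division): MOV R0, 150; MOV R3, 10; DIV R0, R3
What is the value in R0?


Register state trace:
  MOV R0, 150  → R0 = 150
  MOV R3, 10  → R3 = 10
  DIV R0, R3  → R0 = 150 // 10 = 15
Final: R0 = 15

15


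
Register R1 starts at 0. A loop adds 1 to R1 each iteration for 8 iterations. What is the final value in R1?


Starting value: R1 = 0
  Iter 1: R1 = 0 + 1 = 1
  Iter 2: R1 = 1 + 1 = 2
  Iter 3: R1 = 2 + 1 = 3
  Iter 4: R1 = 3 + 1 = 4
  Iter 5: R1 = 4 + 1 = 5
  Iter 6: R1 = 5 + 1 = 6
  Iter 7: R1 = 6 + 1 = 7
  Iter 8: R1 = 7 + 1 = 8
Final: R1 = 8

8


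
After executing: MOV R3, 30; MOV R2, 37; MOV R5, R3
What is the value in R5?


Register state trace:
  MOV R3, 30  → R3 = 30
  MOV R2, 37  → R2 = 37
  MOV R5, R3  → R5 = 30
Final: R5 = 30

30


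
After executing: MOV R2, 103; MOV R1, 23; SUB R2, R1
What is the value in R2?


Register state trace:
  MOV R2, 103  → R2 = 103
  MOV R1, 23  → R1 = 23
  SUB R2, R1  → R2 = 103 - 23 = 80
Final: R2 = 80

80


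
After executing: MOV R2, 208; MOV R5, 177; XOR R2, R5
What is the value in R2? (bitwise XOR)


Register state trace:
  MOV R2, 208  → R2 = 208 (0b11010000)
  MOV R5, 177  → R5 = 177 (0b10110001)
  XOR R2, R5  → R2 = 208 XOR 177 = 97 (0b01100001)
Final: R2 = 97

97


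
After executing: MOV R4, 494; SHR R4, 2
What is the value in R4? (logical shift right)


Register state trace:
  MOV R4, 494  → R4 = 494
  SHR R4, 2  → R4 = 494 >> 2 = 494 // 2^2 = 123
Final: R4 = 123

123


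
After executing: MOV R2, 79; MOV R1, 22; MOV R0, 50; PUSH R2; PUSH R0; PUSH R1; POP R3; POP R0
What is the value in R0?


Stack trace (top is rightmost):
  MOV R2, 79  → R2 = 79
  MOV R1, 22  → R1 = 22
  MOV R0, 50  → R0 = 50
  PUSH R2  → stack: [79]
  PUSH R0  → stack: [79, 50]
  PUSH R1  → stack: [79, 50, 22]
  POP R3  → R3 = 22, stack: [79, 50]
  POP R0  → R0 = 50, stack: [79]
Final: R0 = 50

50


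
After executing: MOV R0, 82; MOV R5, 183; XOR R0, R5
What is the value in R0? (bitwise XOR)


Register state trace:
  MOV R0, 82  → R0 = 82 (0b01010010)
  MOV R5, 183  → R5 = 183 (0b10110111)
  XOR R0, R5  → R0 = 82 XOR 183 = 229 (0b11100101)
Final: R0 = 229

229


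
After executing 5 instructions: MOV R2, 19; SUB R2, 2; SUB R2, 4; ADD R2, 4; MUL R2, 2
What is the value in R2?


Register state trace:
  MOV R2, 19  → R2 = 19
  SUB R2, 2  → R2 = 19 - 2 = 17
  SUB R2, 4  → R2 = 17 - 4 = 13
  ADD R2, 4  → R2 = 13 + 4 = 17
  MUL R2, 2  → R2 = 17 * 2 = 34
Final: R2 = 34

34


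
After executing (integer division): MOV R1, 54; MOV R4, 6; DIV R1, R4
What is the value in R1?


Register state trace:
  MOV R1, 54  → R1 = 54
  MOV R4, 6  → R4 = 6
  DIV R1, R4  → R1 = 54 // 6 = 9
Final: R1 = 9

9


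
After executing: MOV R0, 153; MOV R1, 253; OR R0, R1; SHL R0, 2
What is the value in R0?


Register state trace:
  MOV R0, 153  → R0 = 153 (0b10011001)
  MOV R1, 253  → R1 = 253 (0b11111101)
  OR R0, R1  → R0 = 153 OR 253 = 253 (0b11111101)
  SHL R0, 2  → R0 = 253 << 2 = 1012
Final: R0 = 1012

1012


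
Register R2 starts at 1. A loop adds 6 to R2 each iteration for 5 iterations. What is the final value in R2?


Starting value: R2 = 1
  Iter 1: R2 = 1 + 6 = 7
  Iter 2: R2 = 7 + 6 = 13
  Iter 3: R2 = 13 + 6 = 19
  Iter 4: R2 = 19 + 6 = 25
  Iter 5: R2 = 25 + 6 = 31
Final: R2 = 31

31


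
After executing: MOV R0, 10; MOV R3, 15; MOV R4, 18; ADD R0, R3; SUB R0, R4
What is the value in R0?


Register state trace:
  MOV R0, 10  → R0 = 10
  MOV R3, 15  → R3 = 15
  MOV R4, 18  → R4 = 18
  ADD R0, R3  → R0 = 10 + 15 = 25
  SUB R0, R4  → R0 = 25 - 18 = 7
Final: R0 = 7

7


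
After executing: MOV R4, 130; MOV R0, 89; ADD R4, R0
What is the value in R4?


Register state trace:
  MOV R4, 130  → R4 = 130
  MOV R0, 89  → R0 = 89
  ADD R4, R0  → R4 = 130 + 89 = 219
Final: R4 = 219

219


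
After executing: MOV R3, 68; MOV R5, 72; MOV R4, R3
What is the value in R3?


Register state trace:
  MOV R3, 68  → R3 = 68
  MOV R5, 72  → R5 = 72
  MOV R4, R3  → R4 = 68
Final: R3 = 68

68


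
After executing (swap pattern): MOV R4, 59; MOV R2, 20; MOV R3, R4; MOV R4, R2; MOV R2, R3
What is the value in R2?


Register state trace (swap pattern):
  MOV R4, 59  → R4 = 59
  MOV R2, 20  → R2 = 20
  MOV R3, R4  → R3 = 59  (save R4)
  MOV R4, R2  → R4 = 20  (R4 gets R2's value)
  MOV R2, R3  → R2 = 59  (R2 gets saved value)
Final: R2 = 59

59


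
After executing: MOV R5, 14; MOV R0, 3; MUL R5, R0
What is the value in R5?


Register state trace:
  MOV R5, 14  → R5 = 14
  MOV R0, 3  → R0 = 3
  MUL R5, R0  → R5 = 14 * 3 = 42
Final: R5 = 42

42


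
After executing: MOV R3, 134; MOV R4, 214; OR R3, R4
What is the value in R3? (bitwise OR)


Register state trace:
  MOV R3, 134  → R3 = 134 (0b10000110)
  MOV R4, 214  → R4 = 214 (0b11010110)
  OR R3, R4   → R3 = 134 OR 214 = 214 (0b11010110)
Final: R3 = 214

214


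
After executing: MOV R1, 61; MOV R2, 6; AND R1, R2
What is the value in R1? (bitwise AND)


Register state trace:
  MOV R1, 61  → R1 = 61 (0b00111101)
  MOV R2, 6  → R2 = 6 (0b00000110)
  AND R1, R2  → R1 = 61 AND 6 = 4 (0b00000100)
Final: R1 = 4

4


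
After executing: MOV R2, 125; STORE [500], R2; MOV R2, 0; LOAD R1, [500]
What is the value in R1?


Register and memory trace:
  MOV R2, 125  → R2 = 125
  STORE [500], R2  → mem[500] = 125
  MOV R2, 0  → R2 = 0
  LOAD R1, [500]  → R1 = mem[500] = 125
Final: R1 = 125

125


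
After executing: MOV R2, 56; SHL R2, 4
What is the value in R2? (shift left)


Register state trace:
  MOV R2, 56  → R2 = 56
  SHL R2, 4  → R2 = 56 << 4 = 56 * 2^4 = 896
Final: R2 = 896

896


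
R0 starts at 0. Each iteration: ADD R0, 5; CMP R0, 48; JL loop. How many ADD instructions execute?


Loop trace (R0 starts at 0, target 48, step 5):
  ADD #1: R0 = 0 + 5 = 5  → 5 < 48, loop
  ADD #2: R0 = 5 + 5 = 10  → 10 < 48, loop
  ADD #3: R0 = 10 + 5 = 15  → 15 < 48, loop
  ADD #4: R0 = 15 + 5 = 20  → 20 < 48, loop
  ADD #5: R0 = 20 + 5 = 25  → 25 < 48, loop
  ADD #6: R0 = 25 + 5 = 30  → 30 < 48, loop
  ADD #7: R0 = 30 + 5 = 35  → 35 < 48, loop
  ADD #8: R0 = 35 + 5 = 40  → 40 < 48, loop
  ADD #9: R0 = 40 + 5 = 45  → 45 < 48, loop
  ADD #10: R0 = 45 + 5 = 50  → 50 >= 48, exit
Total ADD instructions: 10

10


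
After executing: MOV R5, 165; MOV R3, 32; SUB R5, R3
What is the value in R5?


Register state trace:
  MOV R5, 165  → R5 = 165
  MOV R3, 32  → R3 = 32
  SUB R5, R3  → R5 = 165 - 32 = 133
Final: R5 = 133

133


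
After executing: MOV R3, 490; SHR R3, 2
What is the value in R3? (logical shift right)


Register state trace:
  MOV R3, 490  → R3 = 490
  SHR R3, 2  → R3 = 490 >> 2 = 490 // 2^2 = 122
Final: R3 = 122

122


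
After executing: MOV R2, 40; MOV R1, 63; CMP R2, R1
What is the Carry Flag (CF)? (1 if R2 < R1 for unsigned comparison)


Register state trace:
  MOV R2, 40  → R2 = 40
  MOV R1, 63  → R1 = 63
  CMP R2, R1  → unsigned 40 - 63: borrow occurs
  40 < 63, so CF = 1
CF = 1

1


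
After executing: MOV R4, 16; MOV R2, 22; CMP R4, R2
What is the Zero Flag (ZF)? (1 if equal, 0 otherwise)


Register state trace:
  MOV R4, 16  → R4 = 16
  MOV R2, 22  → R2 = 22
  CMP R4, R2  → computes 16 - 22 = -6
  Result is nonzero, so values are not equal
ZF = 0

0


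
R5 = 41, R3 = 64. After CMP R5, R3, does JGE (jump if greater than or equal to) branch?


Trace:
  R5 = 41, R3 = 64
  CMP R5, R3  → compares 41 vs 64
  JGE checks: is 41 greater than or equal to 64?
  41 < 64, so condition is false
Branch taken: No

No


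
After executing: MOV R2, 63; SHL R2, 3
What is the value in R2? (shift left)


Register state trace:
  MOV R2, 63  → R2 = 63
  SHL R2, 3  → R2 = 63 << 3 = 63 * 2^3 = 504
Final: R2 = 504

504


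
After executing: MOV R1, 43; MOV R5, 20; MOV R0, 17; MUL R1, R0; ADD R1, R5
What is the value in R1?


Register state trace:
  MOV R1, 43  → R1 = 43
  MOV R5, 20  → R5 = 20
  MOV R0, 17  → R0 = 17
  MUL R1, R0  → R1 = 43 * 17 = 731
  ADD R1, R5  → R1 = 731 + 20 = 751
Final: R1 = 751

751


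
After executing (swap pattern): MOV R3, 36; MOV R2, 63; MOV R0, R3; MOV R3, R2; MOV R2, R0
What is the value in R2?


Register state trace (swap pattern):
  MOV R3, 36  → R3 = 36
  MOV R2, 63  → R2 = 63
  MOV R0, R3  → R0 = 36  (save R3)
  MOV R3, R2  → R3 = 63  (R3 gets R2's value)
  MOV R2, R0  → R2 = 36  (R2 gets saved value)
Final: R2 = 36

36


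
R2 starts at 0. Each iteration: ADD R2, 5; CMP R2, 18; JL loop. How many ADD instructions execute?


Loop trace (R2 starts at 0, target 18, step 5):
  ADD #1: R2 = 0 + 5 = 5  → 5 < 18, loop
  ADD #2: R2 = 5 + 5 = 10  → 10 < 18, loop
  ADD #3: R2 = 10 + 5 = 15  → 15 < 18, loop
  ADD #4: R2 = 15 + 5 = 20  → 20 >= 18, exit
Total ADD instructions: 4

4


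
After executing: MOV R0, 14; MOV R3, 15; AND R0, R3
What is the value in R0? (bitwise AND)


Register state trace:
  MOV R0, 14  → R0 = 14 (0b00001110)
  MOV R3, 15  → R3 = 15 (0b00001111)
  AND R0, R3  → R0 = 14 AND 15 = 14 (0b00001110)
Final: R0 = 14

14


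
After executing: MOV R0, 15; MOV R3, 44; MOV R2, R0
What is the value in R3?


Register state trace:
  MOV R0, 15  → R0 = 15
  MOV R3, 44  → R3 = 44
  MOV R2, R0  → R2 = 15
Final: R3 = 44

44


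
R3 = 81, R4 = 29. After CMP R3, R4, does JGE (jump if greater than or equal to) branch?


Trace:
  R3 = 81, R4 = 29
  CMP R3, R4  → compares 81 vs 29
  JGE checks: is 81 greater than or equal to 29?
  81 > 29, so condition is true
Branch taken: Yes

Yes


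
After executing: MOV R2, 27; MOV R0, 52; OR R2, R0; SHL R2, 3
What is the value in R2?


Register state trace:
  MOV R2, 27  → R2 = 27 (0b00011011)
  MOV R0, 52  → R0 = 52 (0b00110100)
  OR R2, R0  → R2 = 27 OR 52 = 63 (0b00111111)
  SHL R2, 3  → R2 = 63 << 3 = 504
Final: R2 = 504

504


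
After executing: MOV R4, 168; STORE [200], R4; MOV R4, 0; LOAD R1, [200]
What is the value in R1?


Register and memory trace:
  MOV R4, 168  → R4 = 168
  STORE [200], R4  → mem[200] = 168
  MOV R4, 0  → R4 = 0
  LOAD R1, [200]  → R1 = mem[200] = 168
Final: R1 = 168

168


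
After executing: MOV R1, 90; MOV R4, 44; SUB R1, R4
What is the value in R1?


Register state trace:
  MOV R1, 90  → R1 = 90
  MOV R4, 44  → R4 = 44
  SUB R1, R4  → R1 = 90 - 44 = 46
Final: R1 = 46

46


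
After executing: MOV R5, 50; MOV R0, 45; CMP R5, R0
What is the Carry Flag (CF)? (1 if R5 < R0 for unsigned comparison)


Register state trace:
  MOV R5, 50  → R5 = 50
  MOV R0, 45  → R0 = 45
  CMP R5, R0  → unsigned 50 - 45: no borrow
  50 >= 45, so CF = 0
CF = 0

0


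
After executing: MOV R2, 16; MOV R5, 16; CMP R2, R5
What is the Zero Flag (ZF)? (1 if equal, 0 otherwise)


Register state trace:
  MOV R2, 16  → R2 = 16
  MOV R5, 16  → R5 = 16
  CMP R2, R5  → computes 16 - 16 = 0
  Result is zero, so values are equal
ZF = 1

1


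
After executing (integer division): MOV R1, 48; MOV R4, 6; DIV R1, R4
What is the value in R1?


Register state trace:
  MOV R1, 48  → R1 = 48
  MOV R4, 6  → R4 = 6
  DIV R1, R4  → R1 = 48 // 6 = 8
Final: R1 = 8

8


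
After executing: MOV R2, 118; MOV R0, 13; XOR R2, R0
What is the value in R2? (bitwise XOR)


Register state trace:
  MOV R2, 118  → R2 = 118 (0b01110110)
  MOV R0, 13  → R0 = 13 (0b00001101)
  XOR R2, R0  → R2 = 118 XOR 13 = 123 (0b01111011)
Final: R2 = 123

123


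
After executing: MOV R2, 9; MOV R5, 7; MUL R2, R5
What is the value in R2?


Register state trace:
  MOV R2, 9  → R2 = 9
  MOV R5, 7  → R5 = 7
  MUL R2, R5  → R2 = 9 * 7 = 63
Final: R2 = 63

63


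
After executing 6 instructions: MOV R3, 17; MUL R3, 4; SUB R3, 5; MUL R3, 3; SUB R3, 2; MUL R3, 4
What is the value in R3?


Register state trace:
  MOV R3, 17  → R3 = 17
  MUL R3, 4  → R3 = 17 * 4 = 68
  SUB R3, 5  → R3 = 68 - 5 = 63
  MUL R3, 3  → R3 = 63 * 3 = 189
  SUB R3, 2  → R3 = 189 - 2 = 187
  MUL R3, 4  → R3 = 187 * 4 = 748
Final: R3 = 748

748


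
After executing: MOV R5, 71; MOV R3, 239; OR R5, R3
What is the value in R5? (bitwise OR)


Register state trace:
  MOV R5, 71  → R5 = 71 (0b01000111)
  MOV R3, 239  → R3 = 239 (0b11101111)
  OR R5, R3   → R5 = 71 OR 239 = 239 (0b11101111)
Final: R5 = 239

239


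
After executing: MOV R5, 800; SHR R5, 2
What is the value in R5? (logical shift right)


Register state trace:
  MOV R5, 800  → R5 = 800
  SHR R5, 2  → R5 = 800 >> 2 = 800 // 2^2 = 200
Final: R5 = 200

200


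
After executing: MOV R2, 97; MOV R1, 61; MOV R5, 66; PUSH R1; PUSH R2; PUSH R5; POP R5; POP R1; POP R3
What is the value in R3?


Stack trace (top is rightmost):
  MOV R2, 97  → R2 = 97
  MOV R1, 61  → R1 = 61
  MOV R5, 66  → R5 = 66
  PUSH R1  → stack: [61]
  PUSH R2  → stack: [61, 97]
  PUSH R5  → stack: [61, 97, 66]
  POP R5  → R5 = 66, stack: [61, 97]
  POP R1  → R1 = 97, stack: [61]
  POP R3  → R3 = 61, stack: []
Final: R3 = 61

61


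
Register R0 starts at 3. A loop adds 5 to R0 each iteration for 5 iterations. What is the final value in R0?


Starting value: R0 = 3
  Iter 1: R0 = 3 + 5 = 8
  Iter 2: R0 = 8 + 5 = 13
  Iter 3: R0 = 13 + 5 = 18
  Iter 4: R0 = 18 + 5 = 23
  Iter 5: R0 = 23 + 5 = 28
Final: R0 = 28

28


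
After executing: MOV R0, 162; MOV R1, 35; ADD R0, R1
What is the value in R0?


Register state trace:
  MOV R0, 162  → R0 = 162
  MOV R1, 35  → R1 = 35
  ADD R0, R1  → R0 = 162 + 35 = 197
Final: R0 = 197

197


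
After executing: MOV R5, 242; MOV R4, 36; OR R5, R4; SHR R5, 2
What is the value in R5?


Register state trace:
  MOV R5, 242  → R5 = 242 (0b11110010)
  MOV R4, 36  → R4 = 36 (0b00100100)
  OR R5, R4  → R5 = 242 OR 36 = 246 (0b11110110)
  SHR R5, 2  → R5 = 246 >> 2 = 61
Final: R5 = 61

61


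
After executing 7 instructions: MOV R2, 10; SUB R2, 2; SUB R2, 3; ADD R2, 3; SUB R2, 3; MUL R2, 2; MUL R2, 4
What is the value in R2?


Register state trace:
  MOV R2, 10  → R2 = 10
  SUB R2, 2  → R2 = 10 - 2 = 8
  SUB R2, 3  → R2 = 8 - 3 = 5
  ADD R2, 3  → R2 = 5 + 3 = 8
  SUB R2, 3  → R2 = 8 - 3 = 5
  MUL R2, 2  → R2 = 5 * 2 = 10
  MUL R2, 4  → R2 = 10 * 4 = 40
Final: R2 = 40

40


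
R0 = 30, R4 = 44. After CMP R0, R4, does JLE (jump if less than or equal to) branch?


Trace:
  R0 = 30, R4 = 44
  CMP R0, R4  → compares 30 vs 44
  JLE checks: is 30 less than or equal to 44?
  30 < 44, so condition is true
Branch taken: Yes

Yes


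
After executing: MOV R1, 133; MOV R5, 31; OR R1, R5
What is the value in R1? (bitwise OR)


Register state trace:
  MOV R1, 133  → R1 = 133 (0b10000101)
  MOV R5, 31  → R5 = 31 (0b00011111)
  OR R1, R5   → R1 = 133 OR 31 = 159 (0b10011111)
Final: R1 = 159

159


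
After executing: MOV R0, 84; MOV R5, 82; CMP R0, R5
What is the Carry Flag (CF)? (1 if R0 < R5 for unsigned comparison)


Register state trace:
  MOV R0, 84  → R0 = 84
  MOV R5, 82  → R5 = 82
  CMP R0, R5  → unsigned 84 - 82: no borrow
  84 >= 82, so CF = 0
CF = 0

0


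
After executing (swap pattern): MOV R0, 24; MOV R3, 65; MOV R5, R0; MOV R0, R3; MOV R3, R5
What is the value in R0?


Register state trace (swap pattern):
  MOV R0, 24  → R0 = 24
  MOV R3, 65  → R3 = 65
  MOV R5, R0  → R5 = 24  (save R0)
  MOV R0, R3  → R0 = 65  (R0 gets R3's value)
  MOV R3, R5  → R3 = 24  (R3 gets saved value)
Final: R0 = 65

65


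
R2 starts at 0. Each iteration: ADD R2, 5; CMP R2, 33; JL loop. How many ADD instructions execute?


Loop trace (R2 starts at 0, target 33, step 5):
  ADD #1: R2 = 0 + 5 = 5  → 5 < 33, loop
  ADD #2: R2 = 5 + 5 = 10  → 10 < 33, loop
  ADD #3: R2 = 10 + 5 = 15  → 15 < 33, loop
  ADD #4: R2 = 15 + 5 = 20  → 20 < 33, loop
  ADD #5: R2 = 20 + 5 = 25  → 25 < 33, loop
  ADD #6: R2 = 25 + 5 = 30  → 30 < 33, loop
  ADD #7: R2 = 30 + 5 = 35  → 35 >= 33, exit
Total ADD instructions: 7

7


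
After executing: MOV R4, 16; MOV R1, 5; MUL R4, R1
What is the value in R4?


Register state trace:
  MOV R4, 16  → R4 = 16
  MOV R1, 5  → R1 = 5
  MUL R4, R1  → R4 = 16 * 5 = 80
Final: R4 = 80

80


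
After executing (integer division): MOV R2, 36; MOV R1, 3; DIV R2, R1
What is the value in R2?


Register state trace:
  MOV R2, 36  → R2 = 36
  MOV R1, 3  → R1 = 3
  DIV R2, R1  → R2 = 36 // 3 = 12
Final: R2 = 12

12


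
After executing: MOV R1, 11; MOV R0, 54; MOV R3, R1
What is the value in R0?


Register state trace:
  MOV R1, 11  → R1 = 11
  MOV R0, 54  → R0 = 54
  MOV R3, R1  → R3 = 11
Final: R0 = 54

54


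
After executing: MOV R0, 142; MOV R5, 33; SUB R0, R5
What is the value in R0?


Register state trace:
  MOV R0, 142  → R0 = 142
  MOV R5, 33  → R5 = 33
  SUB R0, R5  → R0 = 142 - 33 = 109
Final: R0 = 109

109


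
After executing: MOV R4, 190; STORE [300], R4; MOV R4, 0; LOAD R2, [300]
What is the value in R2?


Register and memory trace:
  MOV R4, 190  → R4 = 190
  STORE [300], R4  → mem[300] = 190
  MOV R4, 0  → R4 = 0
  LOAD R2, [300]  → R2 = mem[300] = 190
Final: R2 = 190

190


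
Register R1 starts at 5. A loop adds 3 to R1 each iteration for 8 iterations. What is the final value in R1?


Starting value: R1 = 5
  Iter 1: R1 = 5 + 3 = 8
  Iter 2: R1 = 8 + 3 = 11
  Iter 3: R1 = 11 + 3 = 14
  Iter 4: R1 = 14 + 3 = 17
  Iter 5: R1 = 17 + 3 = 20
  Iter 6: R1 = 20 + 3 = 23
  Iter 7: R1 = 23 + 3 = 26
  Iter 8: R1 = 26 + 3 = 29
Final: R1 = 29

29


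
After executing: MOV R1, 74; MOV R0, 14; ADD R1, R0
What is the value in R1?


Register state trace:
  MOV R1, 74  → R1 = 74
  MOV R0, 14  → R0 = 14
  ADD R1, R0  → R1 = 74 + 14 = 88
Final: R1 = 88

88


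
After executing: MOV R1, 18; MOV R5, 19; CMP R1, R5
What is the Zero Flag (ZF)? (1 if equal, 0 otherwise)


Register state trace:
  MOV R1, 18  → R1 = 18
  MOV R5, 19  → R5 = 19
  CMP R1, R5  → computes 18 - 19 = -1
  Result is nonzero, so values are not equal
ZF = 0

0


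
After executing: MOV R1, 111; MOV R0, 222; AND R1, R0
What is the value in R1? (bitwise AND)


Register state trace:
  MOV R1, 111  → R1 = 111 (0b01101111)
  MOV R0, 222  → R0 = 222 (0b11011110)
  AND R1, R0  → R1 = 111 AND 222 = 78 (0b01001110)
Final: R1 = 78

78


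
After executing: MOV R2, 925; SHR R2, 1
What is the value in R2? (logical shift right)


Register state trace:
  MOV R2, 925  → R2 = 925
  SHR R2, 1  → R2 = 925 >> 1 = 925 // 2^1 = 462
Final: R2 = 462

462


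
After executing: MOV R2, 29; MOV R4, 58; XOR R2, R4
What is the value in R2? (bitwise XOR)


Register state trace:
  MOV R2, 29  → R2 = 29 (0b00011101)
  MOV R4, 58  → R4 = 58 (0b00111010)
  XOR R2, R4  → R2 = 29 XOR 58 = 39 (0b00100111)
Final: R2 = 39

39


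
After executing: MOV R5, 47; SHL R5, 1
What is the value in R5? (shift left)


Register state trace:
  MOV R5, 47  → R5 = 47
  SHL R5, 1  → R5 = 47 << 1 = 47 * 2^1 = 94
Final: R5 = 94

94


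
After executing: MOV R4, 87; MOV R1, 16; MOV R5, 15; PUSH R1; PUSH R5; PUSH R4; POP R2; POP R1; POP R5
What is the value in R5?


Stack trace (top is rightmost):
  MOV R4, 87  → R4 = 87
  MOV R1, 16  → R1 = 16
  MOV R5, 15  → R5 = 15
  PUSH R1  → stack: [16]
  PUSH R5  → stack: [16, 15]
  PUSH R4  → stack: [16, 15, 87]
  POP R2  → R2 = 87, stack: [16, 15]
  POP R1  → R1 = 15, stack: [16]
  POP R5  → R5 = 16, stack: []
Final: R5 = 16

16


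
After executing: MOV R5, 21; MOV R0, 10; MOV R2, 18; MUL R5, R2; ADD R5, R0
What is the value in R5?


Register state trace:
  MOV R5, 21  → R5 = 21
  MOV R0, 10  → R0 = 10
  MOV R2, 18  → R2 = 18
  MUL R5, R2  → R5 = 21 * 18 = 378
  ADD R5, R0  → R5 = 378 + 10 = 388
Final: R5 = 388

388


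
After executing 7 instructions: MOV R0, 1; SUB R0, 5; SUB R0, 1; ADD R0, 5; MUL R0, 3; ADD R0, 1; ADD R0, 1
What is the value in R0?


Register state trace:
  MOV R0, 1  → R0 = 1
  SUB R0, 5  → R0 = 1 - 5 = -4
  SUB R0, 1  → R0 = -4 - 1 = -5
  ADD R0, 5  → R0 = -5 + 5 = 0
  MUL R0, 3  → R0 = 0 * 3 = 0
  ADD R0, 1  → R0 = 0 + 1 = 1
  ADD R0, 1  → R0 = 1 + 1 = 2
Final: R0 = 2

2


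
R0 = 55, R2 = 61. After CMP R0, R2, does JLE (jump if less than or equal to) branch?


Trace:
  R0 = 55, R2 = 61
  CMP R0, R2  → compares 55 vs 61
  JLE checks: is 55 less than or equal to 61?
  55 < 61, so condition is true
Branch taken: Yes

Yes


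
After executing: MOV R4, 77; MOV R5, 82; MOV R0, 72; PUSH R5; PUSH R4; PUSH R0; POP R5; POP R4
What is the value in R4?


Stack trace (top is rightmost):
  MOV R4, 77  → R4 = 77
  MOV R5, 82  → R5 = 82
  MOV R0, 72  → R0 = 72
  PUSH R5  → stack: [82]
  PUSH R4  → stack: [82, 77]
  PUSH R0  → stack: [82, 77, 72]
  POP R5  → R5 = 72, stack: [82, 77]
  POP R4  → R4 = 77, stack: [82]
Final: R4 = 77

77


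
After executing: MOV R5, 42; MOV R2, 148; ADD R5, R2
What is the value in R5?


Register state trace:
  MOV R5, 42  → R5 = 42
  MOV R2, 148  → R2 = 148
  ADD R5, R2  → R5 = 42 + 148 = 190
Final: R5 = 190

190


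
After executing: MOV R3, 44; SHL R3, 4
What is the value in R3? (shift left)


Register state trace:
  MOV R3, 44  → R3 = 44
  SHL R3, 4  → R3 = 44 << 4 = 44 * 2^4 = 704
Final: R3 = 704

704


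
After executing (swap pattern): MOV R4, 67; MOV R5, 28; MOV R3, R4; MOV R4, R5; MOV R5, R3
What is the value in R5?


Register state trace (swap pattern):
  MOV R4, 67  → R4 = 67
  MOV R5, 28  → R5 = 28
  MOV R3, R4  → R3 = 67  (save R4)
  MOV R4, R5  → R4 = 28  (R4 gets R5's value)
  MOV R5, R3  → R5 = 67  (R5 gets saved value)
Final: R5 = 67

67


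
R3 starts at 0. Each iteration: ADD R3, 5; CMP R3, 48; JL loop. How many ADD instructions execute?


Loop trace (R3 starts at 0, target 48, step 5):
  ADD #1: R3 = 0 + 5 = 5  → 5 < 48, loop
  ADD #2: R3 = 5 + 5 = 10  → 10 < 48, loop
  ADD #3: R3 = 10 + 5 = 15  → 15 < 48, loop
  ADD #4: R3 = 15 + 5 = 20  → 20 < 48, loop
  ADD #5: R3 = 20 + 5 = 25  → 25 < 48, loop
  ADD #6: R3 = 25 + 5 = 30  → 30 < 48, loop
  ADD #7: R3 = 30 + 5 = 35  → 35 < 48, loop
  ADD #8: R3 = 35 + 5 = 40  → 40 < 48, loop
  ADD #9: R3 = 40 + 5 = 45  → 45 < 48, loop
  ADD #10: R3 = 45 + 5 = 50  → 50 >= 48, exit
Total ADD instructions: 10

10


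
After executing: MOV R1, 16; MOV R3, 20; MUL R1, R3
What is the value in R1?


Register state trace:
  MOV R1, 16  → R1 = 16
  MOV R3, 20  → R3 = 20
  MUL R1, R3  → R1 = 16 * 20 = 320
Final: R1 = 320

320


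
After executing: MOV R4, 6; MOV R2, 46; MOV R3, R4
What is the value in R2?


Register state trace:
  MOV R4, 6  → R4 = 6
  MOV R2, 46  → R2 = 46
  MOV R3, R4  → R3 = 6
Final: R2 = 46

46


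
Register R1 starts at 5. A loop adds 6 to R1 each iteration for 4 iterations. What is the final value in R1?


Starting value: R1 = 5
  Iter 1: R1 = 5 + 6 = 11
  Iter 2: R1 = 11 + 6 = 17
  Iter 3: R1 = 17 + 6 = 23
  Iter 4: R1 = 23 + 6 = 29
Final: R1 = 29

29


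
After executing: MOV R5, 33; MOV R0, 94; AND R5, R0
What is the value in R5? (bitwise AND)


Register state trace:
  MOV R5, 33  → R5 = 33 (0b00100001)
  MOV R0, 94  → R0 = 94 (0b01011110)
  AND R5, R0  → R5 = 33 AND 94 = 0 (0b00000000)
Final: R5 = 0

0


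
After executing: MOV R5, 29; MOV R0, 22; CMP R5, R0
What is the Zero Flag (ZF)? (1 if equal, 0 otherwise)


Register state trace:
  MOV R5, 29  → R5 = 29
  MOV R0, 22  → R0 = 22
  CMP R5, R0  → computes 29 - 22 = 7
  Result is nonzero, so values are not equal
ZF = 0

0


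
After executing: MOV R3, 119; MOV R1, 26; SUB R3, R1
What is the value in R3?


Register state trace:
  MOV R3, 119  → R3 = 119
  MOV R1, 26  → R1 = 26
  SUB R3, R1  → R3 = 119 - 26 = 93
Final: R3 = 93

93


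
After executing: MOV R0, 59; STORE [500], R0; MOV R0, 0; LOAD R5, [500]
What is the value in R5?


Register and memory trace:
  MOV R0, 59  → R0 = 59
  STORE [500], R0  → mem[500] = 59
  MOV R0, 0  → R0 = 0
  LOAD R5, [500]  → R5 = mem[500] = 59
Final: R5 = 59

59


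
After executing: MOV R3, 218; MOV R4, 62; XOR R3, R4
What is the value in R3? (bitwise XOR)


Register state trace:
  MOV R3, 218  → R3 = 218 (0b11011010)
  MOV R4, 62  → R4 = 62 (0b00111110)
  XOR R3, R4  → R3 = 218 XOR 62 = 228 (0b11100100)
Final: R3 = 228

228


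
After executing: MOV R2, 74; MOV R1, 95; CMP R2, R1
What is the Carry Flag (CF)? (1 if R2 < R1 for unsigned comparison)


Register state trace:
  MOV R2, 74  → R2 = 74
  MOV R1, 95  → R1 = 95
  CMP R2, R1  → unsigned 74 - 95: borrow occurs
  74 < 95, so CF = 1
CF = 1

1


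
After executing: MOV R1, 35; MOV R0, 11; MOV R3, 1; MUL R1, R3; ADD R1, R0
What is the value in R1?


Register state trace:
  MOV R1, 35  → R1 = 35
  MOV R0, 11  → R0 = 11
  MOV R3, 1  → R3 = 1
  MUL R1, R3  → R1 = 35 * 1 = 35
  ADD R1, R0  → R1 = 35 + 11 = 46
Final: R1 = 46

46


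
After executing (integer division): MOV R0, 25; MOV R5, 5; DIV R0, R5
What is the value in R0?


Register state trace:
  MOV R0, 25  → R0 = 25
  MOV R5, 5  → R5 = 5
  DIV R0, R5  → R0 = 25 // 5 = 5
Final: R0 = 5

5


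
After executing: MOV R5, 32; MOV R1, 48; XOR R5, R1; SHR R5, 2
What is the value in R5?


Register state trace:
  MOV R5, 32  → R5 = 32 (0b00100000)
  MOV R1, 48  → R1 = 48 (0b00110000)
  XOR R5, R1  → R5 = 32 XOR 48 = 16 (0b00010000)
  SHR R5, 2  → R5 = 16 >> 2 = 4
Final: R5 = 4

4


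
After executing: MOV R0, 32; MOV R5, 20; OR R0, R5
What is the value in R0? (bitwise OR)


Register state trace:
  MOV R0, 32  → R0 = 32 (0b00100000)
  MOV R5, 20  → R5 = 20 (0b00010100)
  OR R0, R5   → R0 = 32 OR 20 = 52 (0b00110100)
Final: R0 = 52

52


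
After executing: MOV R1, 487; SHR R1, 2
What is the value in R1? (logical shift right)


Register state trace:
  MOV R1, 487  → R1 = 487
  SHR R1, 2  → R1 = 487 >> 2 = 487 // 2^2 = 121
Final: R1 = 121

121


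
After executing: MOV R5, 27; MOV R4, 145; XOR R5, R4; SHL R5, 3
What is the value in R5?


Register state trace:
  MOV R5, 27  → R5 = 27 (0b00011011)
  MOV R4, 145  → R4 = 145 (0b10010001)
  XOR R5, R4  → R5 = 27 XOR 145 = 138 (0b10001010)
  SHL R5, 3  → R5 = 138 << 3 = 1104
Final: R5 = 1104

1104


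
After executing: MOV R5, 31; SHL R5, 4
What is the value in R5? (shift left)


Register state trace:
  MOV R5, 31  → R5 = 31
  SHL R5, 4  → R5 = 31 << 4 = 31 * 2^4 = 496
Final: R5 = 496

496


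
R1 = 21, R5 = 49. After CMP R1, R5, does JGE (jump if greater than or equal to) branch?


Trace:
  R1 = 21, R5 = 49
  CMP R1, R5  → compares 21 vs 49
  JGE checks: is 21 greater than or equal to 49?
  21 < 49, so condition is false
Branch taken: No

No


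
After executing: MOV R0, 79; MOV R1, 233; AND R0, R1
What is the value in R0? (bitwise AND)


Register state trace:
  MOV R0, 79  → R0 = 79 (0b01001111)
  MOV R1, 233  → R1 = 233 (0b11101001)
  AND R0, R1  → R0 = 79 AND 233 = 73 (0b01001001)
Final: R0 = 73

73


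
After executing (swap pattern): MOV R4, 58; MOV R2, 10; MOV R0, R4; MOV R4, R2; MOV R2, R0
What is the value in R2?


Register state trace (swap pattern):
  MOV R4, 58  → R4 = 58
  MOV R2, 10  → R2 = 10
  MOV R0, R4  → R0 = 58  (save R4)
  MOV R4, R2  → R4 = 10  (R4 gets R2's value)
  MOV R2, R0  → R2 = 58  (R2 gets saved value)
Final: R2 = 58

58


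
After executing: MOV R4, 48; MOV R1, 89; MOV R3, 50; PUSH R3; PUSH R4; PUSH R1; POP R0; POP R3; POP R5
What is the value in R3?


Stack trace (top is rightmost):
  MOV R4, 48  → R4 = 48
  MOV R1, 89  → R1 = 89
  MOV R3, 50  → R3 = 50
  PUSH R3  → stack: [50]
  PUSH R4  → stack: [50, 48]
  PUSH R1  → stack: [50, 48, 89]
  POP R0  → R0 = 89, stack: [50, 48]
  POP R3  → R3 = 48, stack: [50]
  POP R5  → R5 = 50, stack: []
Final: R3 = 48

48


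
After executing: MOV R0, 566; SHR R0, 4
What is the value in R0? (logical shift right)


Register state trace:
  MOV R0, 566  → R0 = 566
  SHR R0, 4  → R0 = 566 >> 4 = 566 // 2^4 = 35
Final: R0 = 35

35


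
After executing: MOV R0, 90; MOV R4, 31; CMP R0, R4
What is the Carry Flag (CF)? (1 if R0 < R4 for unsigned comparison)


Register state trace:
  MOV R0, 90  → R0 = 90
  MOV R4, 31  → R4 = 31
  CMP R0, R4  → unsigned 90 - 31: no borrow
  90 >= 31, so CF = 0
CF = 0

0


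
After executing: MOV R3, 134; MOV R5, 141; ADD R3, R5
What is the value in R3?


Register state trace:
  MOV R3, 134  → R3 = 134
  MOV R5, 141  → R5 = 141
  ADD R3, R5  → R3 = 134 + 141 = 275
Final: R3 = 275

275


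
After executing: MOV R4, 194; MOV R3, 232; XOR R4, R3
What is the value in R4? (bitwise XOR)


Register state trace:
  MOV R4, 194  → R4 = 194 (0b11000010)
  MOV R3, 232  → R3 = 232 (0b11101000)
  XOR R4, R3  → R4 = 194 XOR 232 = 42 (0b00101010)
Final: R4 = 42

42


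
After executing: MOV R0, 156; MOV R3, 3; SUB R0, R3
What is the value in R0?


Register state trace:
  MOV R0, 156  → R0 = 156
  MOV R3, 3  → R3 = 3
  SUB R0, R3  → R0 = 156 - 3 = 153
Final: R0 = 153

153


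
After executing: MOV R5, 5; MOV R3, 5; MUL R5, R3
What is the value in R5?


Register state trace:
  MOV R5, 5  → R5 = 5
  MOV R3, 5  → R3 = 5
  MUL R5, R3  → R5 = 5 * 5 = 25
Final: R5 = 25

25


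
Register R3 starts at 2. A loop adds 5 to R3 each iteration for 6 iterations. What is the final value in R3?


Starting value: R3 = 2
  Iter 1: R3 = 2 + 5 = 7
  Iter 2: R3 = 7 + 5 = 12
  Iter 3: R3 = 12 + 5 = 17
  Iter 4: R3 = 17 + 5 = 22
  Iter 5: R3 = 22 + 5 = 27
  Iter 6: R3 = 27 + 5 = 32
Final: R3 = 32

32


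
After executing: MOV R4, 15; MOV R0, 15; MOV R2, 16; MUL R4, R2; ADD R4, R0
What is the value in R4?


Register state trace:
  MOV R4, 15  → R4 = 15
  MOV R0, 15  → R0 = 15
  MOV R2, 16  → R2 = 16
  MUL R4, R2  → R4 = 15 * 16 = 240
  ADD R4, R0  → R4 = 240 + 15 = 255
Final: R4 = 255

255


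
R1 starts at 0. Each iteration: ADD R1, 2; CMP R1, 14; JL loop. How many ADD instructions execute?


Loop trace (R1 starts at 0, target 14, step 2):
  ADD #1: R1 = 0 + 2 = 2  → 2 < 14, loop
  ADD #2: R1 = 2 + 2 = 4  → 4 < 14, loop
  ADD #3: R1 = 4 + 2 = 6  → 6 < 14, loop
  ADD #4: R1 = 6 + 2 = 8  → 8 < 14, loop
  ADD #5: R1 = 8 + 2 = 10  → 10 < 14, loop
  ADD #6: R1 = 10 + 2 = 12  → 12 < 14, loop
  ADD #7: R1 = 12 + 2 = 14  → 14 >= 14, exit
Total ADD instructions: 7

7


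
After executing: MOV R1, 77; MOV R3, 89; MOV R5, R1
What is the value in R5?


Register state trace:
  MOV R1, 77  → R1 = 77
  MOV R3, 89  → R3 = 89
  MOV R5, R1  → R5 = 77
Final: R5 = 77

77


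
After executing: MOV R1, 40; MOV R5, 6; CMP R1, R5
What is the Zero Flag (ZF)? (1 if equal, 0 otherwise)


Register state trace:
  MOV R1, 40  → R1 = 40
  MOV R5, 6  → R5 = 6
  CMP R1, R5  → computes 40 - 6 = 34
  Result is nonzero, so values are not equal
ZF = 0

0


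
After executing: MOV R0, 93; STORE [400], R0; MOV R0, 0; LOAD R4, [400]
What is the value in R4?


Register and memory trace:
  MOV R0, 93  → R0 = 93
  STORE [400], R0  → mem[400] = 93
  MOV R0, 0  → R0 = 0
  LOAD R4, [400]  → R4 = mem[400] = 93
Final: R4 = 93

93


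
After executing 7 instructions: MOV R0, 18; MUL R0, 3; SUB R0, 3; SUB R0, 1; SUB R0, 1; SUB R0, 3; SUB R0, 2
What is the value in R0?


Register state trace:
  MOV R0, 18  → R0 = 18
  MUL R0, 3  → R0 = 18 * 3 = 54
  SUB R0, 3  → R0 = 54 - 3 = 51
  SUB R0, 1  → R0 = 51 - 1 = 50
  SUB R0, 1  → R0 = 50 - 1 = 49
  SUB R0, 3  → R0 = 49 - 3 = 46
  SUB R0, 2  → R0 = 46 - 2 = 44
Final: R0 = 44

44


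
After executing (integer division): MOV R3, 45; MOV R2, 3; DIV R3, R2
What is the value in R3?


Register state trace:
  MOV R3, 45  → R3 = 45
  MOV R2, 3  → R2 = 3
  DIV R3, R2  → R3 = 45 // 3 = 15
Final: R3 = 15

15


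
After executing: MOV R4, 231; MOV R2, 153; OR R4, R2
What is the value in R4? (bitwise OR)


Register state trace:
  MOV R4, 231  → R4 = 231 (0b11100111)
  MOV R2, 153  → R2 = 153 (0b10011001)
  OR R4, R2   → R4 = 231 OR 153 = 255 (0b11111111)
Final: R4 = 255

255


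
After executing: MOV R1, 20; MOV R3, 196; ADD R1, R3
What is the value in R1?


Register state trace:
  MOV R1, 20  → R1 = 20
  MOV R3, 196  → R3 = 196
  ADD R1, R3  → R1 = 20 + 196 = 216
Final: R1 = 216

216


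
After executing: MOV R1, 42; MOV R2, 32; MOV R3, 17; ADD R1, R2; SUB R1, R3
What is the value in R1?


Register state trace:
  MOV R1, 42  → R1 = 42
  MOV R2, 32  → R2 = 32
  MOV R3, 17  → R3 = 17
  ADD R1, R2  → R1 = 42 + 32 = 74
  SUB R1, R3  → R1 = 74 - 17 = 57
Final: R1 = 57

57


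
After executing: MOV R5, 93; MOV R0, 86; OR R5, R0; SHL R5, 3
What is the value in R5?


Register state trace:
  MOV R5, 93  → R5 = 93 (0b01011101)
  MOV R0, 86  → R0 = 86 (0b01010110)
  OR R5, R0  → R5 = 93 OR 86 = 95 (0b01011111)
  SHL R5, 3  → R5 = 95 << 3 = 760
Final: R5 = 760

760


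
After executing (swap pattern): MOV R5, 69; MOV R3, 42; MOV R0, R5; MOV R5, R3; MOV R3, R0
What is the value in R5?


Register state trace (swap pattern):
  MOV R5, 69  → R5 = 69
  MOV R3, 42  → R3 = 42
  MOV R0, R5  → R0 = 69  (save R5)
  MOV R5, R3  → R5 = 42  (R5 gets R3's value)
  MOV R3, R0  → R3 = 69  (R3 gets saved value)
Final: R5 = 42

42


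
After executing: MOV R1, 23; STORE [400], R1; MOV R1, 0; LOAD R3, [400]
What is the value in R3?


Register and memory trace:
  MOV R1, 23  → R1 = 23
  STORE [400], R1  → mem[400] = 23
  MOV R1, 0  → R1 = 0
  LOAD R3, [400]  → R3 = mem[400] = 23
Final: R3 = 23

23


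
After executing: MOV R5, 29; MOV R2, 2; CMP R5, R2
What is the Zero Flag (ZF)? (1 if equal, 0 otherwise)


Register state trace:
  MOV R5, 29  → R5 = 29
  MOV R2, 2  → R2 = 2
  CMP R5, R2  → computes 29 - 2 = 27
  Result is nonzero, so values are not equal
ZF = 0

0


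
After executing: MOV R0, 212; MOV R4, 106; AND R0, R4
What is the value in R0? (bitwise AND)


Register state trace:
  MOV R0, 212  → R0 = 212 (0b11010100)
  MOV R4, 106  → R4 = 106 (0b01101010)
  AND R0, R4  → R0 = 212 AND 106 = 64 (0b01000000)
Final: R0 = 64

64


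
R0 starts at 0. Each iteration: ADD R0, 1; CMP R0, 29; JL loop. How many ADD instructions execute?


Loop trace (R0 starts at 0, target 29, step 1):
  ADD #1: R0 = 0 + 1 = 1  → 1 < 29, loop
  ADD #2: R0 = 1 + 1 = 2  → 2 < 29, loop
  ADD #3: R0 = 2 + 1 = 3  → 3 < 29, loop
  ADD #4: R0 = 3 + 1 = 4  → 4 < 29, loop
  ADD #5: R0 = 4 + 1 = 5  → 5 < 29, loop
  ADD #6: R0 = 5 + 1 = 6  → 6 < 29, loop
  ADD #7: R0 = 6 + 1 = 7  → 7 < 29, loop
  ADD #8: R0 = 7 + 1 = 8  → 8 < 29, loop
  ADD #9: R0 = 8 + 1 = 9  → 9 < 29, loop
  ADD #10: R0 = 9 + 1 = 10  → 10 < 29, loop
  ADD #11: R0 = 10 + 1 = 11  → 11 < 29, loop
  ADD #12: R0 = 11 + 1 = 12  → 12 < 29, loop
  ADD #13: R0 = 12 + 1 = 13  → 13 < 29, loop
  ADD #14: R0 = 13 + 1 = 14  → 14 < 29, loop
  ADD #15: R0 = 14 + 1 = 15  → 15 < 29, loop
  ADD #16: R0 = 15 + 1 = 16  → 16 < 29, loop
  ADD #17: R0 = 16 + 1 = 17  → 17 < 29, loop
  ADD #18: R0 = 17 + 1 = 18  → 18 < 29, loop
  ADD #19: R0 = 18 + 1 = 19  → 19 < 29, loop
  ADD #20: R0 = 19 + 1 = 20  → 20 < 29, loop
  ADD #21: R0 = 20 + 1 = 21  → 21 < 29, loop
  ADD #22: R0 = 21 + 1 = 22  → 22 < 29, loop
  ADD #23: R0 = 22 + 1 = 23  → 23 < 29, loop
  ADD #24: R0 = 23 + 1 = 24  → 24 < 29, loop
  ADD #25: R0 = 24 + 1 = 25  → 25 < 29, loop
  ADD #26: R0 = 25 + 1 = 26  → 26 < 29, loop
  ADD #27: R0 = 26 + 1 = 27  → 27 < 29, loop
  ADD #28: R0 = 27 + 1 = 28  → 28 < 29, loop
  ADD #29: R0 = 28 + 1 = 29  → 29 >= 29, exit
Total ADD instructions: 29

29
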